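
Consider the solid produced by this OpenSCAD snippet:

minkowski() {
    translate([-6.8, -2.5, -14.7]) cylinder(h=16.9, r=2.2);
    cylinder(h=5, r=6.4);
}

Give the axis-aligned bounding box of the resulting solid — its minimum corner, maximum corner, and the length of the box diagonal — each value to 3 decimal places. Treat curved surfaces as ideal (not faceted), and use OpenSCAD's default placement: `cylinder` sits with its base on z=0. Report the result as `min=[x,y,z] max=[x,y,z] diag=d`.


min=[-15.400,-11.100,-14.700] max=[1.800,6.100,7.200] diag=32.731

A = translate([-6.8, -2.5, -14.7]) cylinder(h=16.9, r=2.2) → bbox [-9,-4.7,-14.7] .. [-4.6,-0.3,2.2]
B = cylinder(h=5, r=6.4) → bbox [-6.4,-6.4,0] .. [6.4,6.4,5]
lo = A.lo+B.lo = [-9-6.4, -4.7-6.4, -14.7+0] = [-15.400,-11.100,-14.700]
hi = A.hi+B.hi = [-4.6+6.4, -0.3+6.4, 2.2+5] = [1.800,6.100,7.200]
diag = √(17.2²+17.2²+21.9²) = √1071.29 = 32.731


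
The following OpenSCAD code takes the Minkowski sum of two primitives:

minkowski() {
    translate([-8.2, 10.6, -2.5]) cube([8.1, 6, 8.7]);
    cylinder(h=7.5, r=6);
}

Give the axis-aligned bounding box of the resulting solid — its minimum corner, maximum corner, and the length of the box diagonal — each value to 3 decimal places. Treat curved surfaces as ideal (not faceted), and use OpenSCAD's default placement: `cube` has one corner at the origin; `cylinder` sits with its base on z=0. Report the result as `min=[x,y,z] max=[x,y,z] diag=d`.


min=[-14.200,4.600,-2.500] max=[5.900,22.600,13.700] diag=31.471

A = translate([-8.2, 10.6, -2.5]) cube([8.1, 6, 8.7]) → bbox [-8.2,10.6,-2.5] .. [-0.1,16.6,6.2]
B = cylinder(h=7.5, r=6) → bbox [-6,-6,0] .. [6,6,7.5]
lo = A.lo+B.lo = [-8.2-6, 10.6-6, -2.5+0] = [-14.200,4.600,-2.500]
hi = A.hi+B.hi = [-0.1+6, 16.6+6, 6.2+7.5] = [5.900,22.600,13.700]
diag = √(20.1²+18²+16.2²) = √990.45 = 31.471


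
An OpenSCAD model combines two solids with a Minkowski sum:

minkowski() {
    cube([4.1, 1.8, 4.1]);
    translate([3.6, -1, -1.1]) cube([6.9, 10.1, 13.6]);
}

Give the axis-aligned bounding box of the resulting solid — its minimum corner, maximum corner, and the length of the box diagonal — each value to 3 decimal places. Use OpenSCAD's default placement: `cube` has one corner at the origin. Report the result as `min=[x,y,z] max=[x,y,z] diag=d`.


A = translate([3.6, -1, -1.1]) cube([6.9, 10.1, 13.6]) → bbox [3.6,-1,-1.1] .. [10.5,9.1,12.5]
B = cube([4.1, 1.8, 4.1]) → bbox [0,0,0] .. [4.1,1.8,4.1]
lo = A.lo+B.lo = [3.6+0, -1+0, -1.1+0] = [3.600,-1.000,-1.100]
hi = A.hi+B.hi = [10.5+4.1, 9.1+1.8, 12.5+4.1] = [14.600,10.900,16.600]
diag = √(11²+11.9²+17.7²) = √575.9 = 23.998

min=[3.600,-1.000,-1.100] max=[14.600,10.900,16.600] diag=23.998


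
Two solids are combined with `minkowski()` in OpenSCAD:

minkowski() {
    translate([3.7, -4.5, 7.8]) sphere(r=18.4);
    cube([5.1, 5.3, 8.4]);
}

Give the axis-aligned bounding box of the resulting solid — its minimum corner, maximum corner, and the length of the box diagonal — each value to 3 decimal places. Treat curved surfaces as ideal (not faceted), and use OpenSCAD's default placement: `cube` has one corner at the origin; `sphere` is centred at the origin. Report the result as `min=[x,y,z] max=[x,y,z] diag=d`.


A = translate([3.7, -4.5, 7.8]) sphere(r=18.4) → bbox [-14.7,-22.9,-10.6] .. [22.1,13.9,26.2]
B = cube([5.1, 5.3, 8.4]) → bbox [0,0,0] .. [5.1,5.3,8.4]
lo = A.lo+B.lo = [-14.7+0, -22.9+0, -10.6+0] = [-14.700,-22.900,-10.600]
hi = A.hi+B.hi = [22.1+5.1, 13.9+5.3, 26.2+8.4] = [27.200,19.200,34.600]
diag = √(41.9²+42.1²+45.2²) = √5571.06 = 74.640

min=[-14.700,-22.900,-10.600] max=[27.200,19.200,34.600] diag=74.640


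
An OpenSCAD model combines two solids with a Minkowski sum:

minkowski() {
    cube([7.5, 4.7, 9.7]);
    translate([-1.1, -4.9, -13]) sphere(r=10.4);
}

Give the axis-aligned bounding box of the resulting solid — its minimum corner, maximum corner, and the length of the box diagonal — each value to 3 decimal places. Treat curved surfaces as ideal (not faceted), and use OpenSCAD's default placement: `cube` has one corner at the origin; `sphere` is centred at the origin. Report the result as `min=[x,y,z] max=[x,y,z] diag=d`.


A = translate([-1.1, -4.9, -13]) sphere(r=10.4) → bbox [-11.5,-15.3,-23.4] .. [9.3,5.5,-2.6]
B = cube([7.5, 4.7, 9.7]) → bbox [0,0,0] .. [7.5,4.7,9.7]
lo = A.lo+B.lo = [-11.5+0, -15.3+0, -23.4+0] = [-11.500,-15.300,-23.400]
hi = A.hi+B.hi = [9.3+7.5, 5.5+4.7, -2.6+9.7] = [16.800,10.200,7.100]
diag = √(28.3²+25.5²+30.5²) = √2381.39 = 48.799

min=[-11.500,-15.300,-23.400] max=[16.800,10.200,7.100] diag=48.799


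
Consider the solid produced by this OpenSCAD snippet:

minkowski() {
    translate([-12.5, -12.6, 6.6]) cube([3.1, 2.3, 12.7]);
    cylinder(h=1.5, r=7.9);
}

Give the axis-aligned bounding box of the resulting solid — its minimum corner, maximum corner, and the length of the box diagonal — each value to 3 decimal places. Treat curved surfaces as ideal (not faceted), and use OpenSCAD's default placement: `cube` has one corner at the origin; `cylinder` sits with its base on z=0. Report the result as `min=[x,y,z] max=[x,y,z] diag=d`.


min=[-20.400,-20.500,6.600] max=[-1.500,-2.400,20.800] diag=29.773

A = translate([-12.5, -12.6, 6.6]) cube([3.1, 2.3, 12.7]) → bbox [-12.5,-12.6,6.6] .. [-9.4,-10.3,19.3]
B = cylinder(h=1.5, r=7.9) → bbox [-7.9,-7.9,0] .. [7.9,7.9,1.5]
lo = A.lo+B.lo = [-12.5-7.9, -12.6-7.9, 6.6+0] = [-20.400,-20.500,6.600]
hi = A.hi+B.hi = [-9.4+7.9, -10.3+7.9, 19.3+1.5] = [-1.500,-2.400,20.800]
diag = √(18.9²+18.1²+14.2²) = √886.46 = 29.773


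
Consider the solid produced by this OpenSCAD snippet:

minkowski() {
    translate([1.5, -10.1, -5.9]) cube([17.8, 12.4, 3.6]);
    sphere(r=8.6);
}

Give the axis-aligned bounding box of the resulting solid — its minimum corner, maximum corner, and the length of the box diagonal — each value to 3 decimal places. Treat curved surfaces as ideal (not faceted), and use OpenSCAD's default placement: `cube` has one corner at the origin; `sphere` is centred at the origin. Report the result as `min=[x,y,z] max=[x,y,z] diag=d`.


A = translate([1.5, -10.1, -5.9]) cube([17.8, 12.4, 3.6]) → bbox [1.5,-10.1,-5.9] .. [19.3,2.3,-2.3]
B = sphere(r=8.6) → bbox [-8.6,-8.6,-8.6] .. [8.6,8.6,8.6]
lo = A.lo+B.lo = [1.5-8.6, -10.1-8.6, -5.9-8.6] = [-7.100,-18.700,-14.500]
hi = A.hi+B.hi = [19.3+8.6, 2.3+8.6, -2.3+8.6] = [27.900,10.900,6.300]
diag = √(35²+29.6²+20.8²) = √2533.8 = 50.337

min=[-7.100,-18.700,-14.500] max=[27.900,10.900,6.300] diag=50.337


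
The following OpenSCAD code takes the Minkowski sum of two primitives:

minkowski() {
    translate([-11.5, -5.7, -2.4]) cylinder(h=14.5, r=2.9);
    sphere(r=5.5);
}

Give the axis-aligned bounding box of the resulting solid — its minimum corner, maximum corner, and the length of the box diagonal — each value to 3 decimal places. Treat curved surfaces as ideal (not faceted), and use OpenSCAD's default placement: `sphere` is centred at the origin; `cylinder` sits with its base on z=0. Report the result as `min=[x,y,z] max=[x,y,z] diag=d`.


A = translate([-11.5, -5.7, -2.4]) cylinder(h=14.5, r=2.9) → bbox [-14.4,-8.6,-2.4] .. [-8.6,-2.8,12.1]
B = sphere(r=5.5) → bbox [-5.5,-5.5,-5.5] .. [5.5,5.5,5.5]
lo = A.lo+B.lo = [-14.4-5.5, -8.6-5.5, -2.4-5.5] = [-19.900,-14.100,-7.900]
hi = A.hi+B.hi = [-8.6+5.5, -2.8+5.5, 12.1+5.5] = [-3.100,2.700,17.600]
diag = √(16.8²+16.8²+25.5²) = √1214.73 = 34.853

min=[-19.900,-14.100,-7.900] max=[-3.100,2.700,17.600] diag=34.853


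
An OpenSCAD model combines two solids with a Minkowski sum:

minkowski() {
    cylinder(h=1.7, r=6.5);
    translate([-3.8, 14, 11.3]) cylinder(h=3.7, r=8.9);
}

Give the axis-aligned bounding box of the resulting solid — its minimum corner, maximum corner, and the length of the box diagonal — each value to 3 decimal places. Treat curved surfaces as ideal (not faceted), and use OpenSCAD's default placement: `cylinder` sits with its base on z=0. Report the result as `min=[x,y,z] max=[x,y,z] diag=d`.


A = translate([-3.8, 14, 11.3]) cylinder(h=3.7, r=8.9) → bbox [-12.7,5.1,11.3] .. [5.1,22.9,15]
B = cylinder(h=1.7, r=6.5) → bbox [-6.5,-6.5,0] .. [6.5,6.5,1.7]
lo = A.lo+B.lo = [-12.7-6.5, 5.1-6.5, 11.3+0] = [-19.200,-1.400,11.300]
hi = A.hi+B.hi = [5.1+6.5, 22.9+6.5, 15+1.7] = [11.600,29.400,16.700]
diag = √(30.8²+30.8²+5.4²) = √1926.44 = 43.891

min=[-19.200,-1.400,11.300] max=[11.600,29.400,16.700] diag=43.891


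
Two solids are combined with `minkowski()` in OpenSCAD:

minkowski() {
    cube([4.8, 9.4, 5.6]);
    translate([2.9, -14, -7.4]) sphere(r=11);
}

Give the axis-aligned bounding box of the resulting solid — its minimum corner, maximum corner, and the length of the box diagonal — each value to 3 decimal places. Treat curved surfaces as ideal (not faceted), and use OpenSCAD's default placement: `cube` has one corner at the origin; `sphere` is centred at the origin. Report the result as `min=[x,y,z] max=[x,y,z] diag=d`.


min=[-8.100,-25.000,-18.400] max=[18.700,6.400,9.200] diag=49.658

A = translate([2.9, -14, -7.4]) sphere(r=11) → bbox [-8.1,-25,-18.4] .. [13.9,-3,3.6]
B = cube([4.8, 9.4, 5.6]) → bbox [0,0,0] .. [4.8,9.4,5.6]
lo = A.lo+B.lo = [-8.1+0, -25+0, -18.4+0] = [-8.100,-25.000,-18.400]
hi = A.hi+B.hi = [13.9+4.8, -3+9.4, 3.6+5.6] = [18.700,6.400,9.200]
diag = √(26.8²+31.4²+27.6²) = √2465.96 = 49.658


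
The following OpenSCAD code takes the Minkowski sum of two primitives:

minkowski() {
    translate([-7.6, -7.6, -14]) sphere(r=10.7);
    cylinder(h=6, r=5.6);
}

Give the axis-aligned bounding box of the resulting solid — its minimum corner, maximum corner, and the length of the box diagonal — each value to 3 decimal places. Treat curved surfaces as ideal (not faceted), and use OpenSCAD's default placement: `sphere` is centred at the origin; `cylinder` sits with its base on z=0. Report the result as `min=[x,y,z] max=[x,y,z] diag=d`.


min=[-23.900,-23.900,-24.700] max=[8.700,8.700,2.700] diag=53.631

A = translate([-7.6, -7.6, -14]) sphere(r=10.7) → bbox [-18.3,-18.3,-24.7] .. [3.1,3.1,-3.3]
B = cylinder(h=6, r=5.6) → bbox [-5.6,-5.6,0] .. [5.6,5.6,6]
lo = A.lo+B.lo = [-18.3-5.6, -18.3-5.6, -24.7+0] = [-23.900,-23.900,-24.700]
hi = A.hi+B.hi = [3.1+5.6, 3.1+5.6, -3.3+6] = [8.700,8.700,2.700]
diag = √(32.6²+32.6²+27.4²) = √2876.28 = 53.631


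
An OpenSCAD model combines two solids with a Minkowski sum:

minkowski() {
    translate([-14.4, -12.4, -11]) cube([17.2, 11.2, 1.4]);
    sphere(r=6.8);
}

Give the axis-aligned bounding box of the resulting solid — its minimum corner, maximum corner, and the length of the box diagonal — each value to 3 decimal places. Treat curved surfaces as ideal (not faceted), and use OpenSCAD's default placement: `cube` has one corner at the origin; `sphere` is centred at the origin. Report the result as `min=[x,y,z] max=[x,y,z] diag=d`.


min=[-21.200,-19.200,-17.800] max=[9.600,5.600,-2.800] diag=42.293

A = translate([-14.4, -12.4, -11]) cube([17.2, 11.2, 1.4]) → bbox [-14.4,-12.4,-11] .. [2.8,-1.2,-9.6]
B = sphere(r=6.8) → bbox [-6.8,-6.8,-6.8] .. [6.8,6.8,6.8]
lo = A.lo+B.lo = [-14.4-6.8, -12.4-6.8, -11-6.8] = [-21.200,-19.200,-17.800]
hi = A.hi+B.hi = [2.8+6.8, -1.2+6.8, -9.6+6.8] = [9.600,5.600,-2.800]
diag = √(30.8²+24.8²+15²) = √1788.68 = 42.293


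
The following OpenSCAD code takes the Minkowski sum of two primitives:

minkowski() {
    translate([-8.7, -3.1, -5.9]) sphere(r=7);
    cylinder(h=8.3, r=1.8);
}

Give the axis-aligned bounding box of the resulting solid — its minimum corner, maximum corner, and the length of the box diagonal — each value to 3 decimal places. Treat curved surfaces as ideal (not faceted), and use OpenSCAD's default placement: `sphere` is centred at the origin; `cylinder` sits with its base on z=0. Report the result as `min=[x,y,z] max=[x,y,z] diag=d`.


A = translate([-8.7, -3.1, -5.9]) sphere(r=7) → bbox [-15.7,-10.1,-12.9] .. [-1.7,3.9,1.1]
B = cylinder(h=8.3, r=1.8) → bbox [-1.8,-1.8,0] .. [1.8,1.8,8.3]
lo = A.lo+B.lo = [-15.7-1.8, -10.1-1.8, -12.9+0] = [-17.500,-11.900,-12.900]
hi = A.hi+B.hi = [-1.7+1.8, 3.9+1.8, 1.1+8.3] = [0.100,5.700,9.400]
diag = √(17.6²+17.6²+22.3²) = √1116.81 = 33.419

min=[-17.500,-11.900,-12.900] max=[0.100,5.700,9.400] diag=33.419


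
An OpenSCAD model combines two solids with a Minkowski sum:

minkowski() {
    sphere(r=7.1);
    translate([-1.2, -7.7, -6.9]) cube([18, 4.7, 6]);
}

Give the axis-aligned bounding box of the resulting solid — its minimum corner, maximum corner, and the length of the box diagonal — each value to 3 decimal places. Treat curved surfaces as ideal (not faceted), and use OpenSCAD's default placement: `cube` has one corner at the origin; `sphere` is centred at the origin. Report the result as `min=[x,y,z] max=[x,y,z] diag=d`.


A = translate([-1.2, -7.7, -6.9]) cube([18, 4.7, 6]) → bbox [-1.2,-7.7,-6.9] .. [16.8,-3,-0.9]
B = sphere(r=7.1) → bbox [-7.1,-7.1,-7.1] .. [7.1,7.1,7.1]
lo = A.lo+B.lo = [-1.2-7.1, -7.7-7.1, -6.9-7.1] = [-8.300,-14.800,-14.000]
hi = A.hi+B.hi = [16.8+7.1, -3+7.1, -0.9+7.1] = [23.900,4.100,6.200]
diag = √(32.2²+18.9²+20.2²) = √1802.09 = 42.451

min=[-8.300,-14.800,-14.000] max=[23.900,4.100,6.200] diag=42.451


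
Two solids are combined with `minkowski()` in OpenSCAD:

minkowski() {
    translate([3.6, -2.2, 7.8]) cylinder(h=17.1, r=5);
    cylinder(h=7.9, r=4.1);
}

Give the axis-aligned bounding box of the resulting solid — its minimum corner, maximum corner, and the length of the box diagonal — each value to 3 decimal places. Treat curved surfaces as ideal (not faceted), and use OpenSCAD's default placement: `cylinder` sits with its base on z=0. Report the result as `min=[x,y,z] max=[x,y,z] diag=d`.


min=[-5.500,-11.300,7.800] max=[12.700,6.900,32.800] diag=35.881

A = translate([3.6, -2.2, 7.8]) cylinder(h=17.1, r=5) → bbox [-1.4,-7.2,7.8] .. [8.6,2.8,24.9]
B = cylinder(h=7.9, r=4.1) → bbox [-4.1,-4.1,0] .. [4.1,4.1,7.9]
lo = A.lo+B.lo = [-1.4-4.1, -7.2-4.1, 7.8+0] = [-5.500,-11.300,7.800]
hi = A.hi+B.hi = [8.6+4.1, 2.8+4.1, 24.9+7.9] = [12.700,6.900,32.800]
diag = √(18.2²+18.2²+25²) = √1287.48 = 35.881


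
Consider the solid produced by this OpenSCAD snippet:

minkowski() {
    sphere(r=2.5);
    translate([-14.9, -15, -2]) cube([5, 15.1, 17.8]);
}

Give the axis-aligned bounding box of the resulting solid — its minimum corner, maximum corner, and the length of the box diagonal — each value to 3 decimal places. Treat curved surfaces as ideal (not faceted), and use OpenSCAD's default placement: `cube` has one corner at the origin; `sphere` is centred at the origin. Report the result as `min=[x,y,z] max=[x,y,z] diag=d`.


A = translate([-14.9, -15, -2]) cube([5, 15.1, 17.8]) → bbox [-14.9,-15,-2] .. [-9.9,0.1,15.8]
B = sphere(r=2.5) → bbox [-2.5,-2.5,-2.5] .. [2.5,2.5,2.5]
lo = A.lo+B.lo = [-14.9-2.5, -15-2.5, -2-2.5] = [-17.400,-17.500,-4.500]
hi = A.hi+B.hi = [-9.9+2.5, 0.1+2.5, 15.8+2.5] = [-7.400,2.600,18.300]
diag = √(10²+20.1²+22.8²) = √1023.85 = 31.998

min=[-17.400,-17.500,-4.500] max=[-7.400,2.600,18.300] diag=31.998


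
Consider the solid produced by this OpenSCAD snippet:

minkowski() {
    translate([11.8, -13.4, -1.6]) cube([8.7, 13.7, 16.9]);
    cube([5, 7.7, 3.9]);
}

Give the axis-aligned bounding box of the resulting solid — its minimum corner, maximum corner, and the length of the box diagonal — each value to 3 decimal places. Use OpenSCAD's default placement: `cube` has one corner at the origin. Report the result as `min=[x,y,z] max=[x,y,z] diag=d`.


A = translate([11.8, -13.4, -1.6]) cube([8.7, 13.7, 16.9]) → bbox [11.8,-13.4,-1.6] .. [20.5,0.3,15.3]
B = cube([5, 7.7, 3.9]) → bbox [0,0,0] .. [5,7.7,3.9]
lo = A.lo+B.lo = [11.8+0, -13.4+0, -1.6+0] = [11.800,-13.400,-1.600]
hi = A.hi+B.hi = [20.5+5, 0.3+7.7, 15.3+3.9] = [25.500,8.000,19.200]
diag = √(13.7²+21.4²+20.8²) = √1078.29 = 32.837

min=[11.800,-13.400,-1.600] max=[25.500,8.000,19.200] diag=32.837


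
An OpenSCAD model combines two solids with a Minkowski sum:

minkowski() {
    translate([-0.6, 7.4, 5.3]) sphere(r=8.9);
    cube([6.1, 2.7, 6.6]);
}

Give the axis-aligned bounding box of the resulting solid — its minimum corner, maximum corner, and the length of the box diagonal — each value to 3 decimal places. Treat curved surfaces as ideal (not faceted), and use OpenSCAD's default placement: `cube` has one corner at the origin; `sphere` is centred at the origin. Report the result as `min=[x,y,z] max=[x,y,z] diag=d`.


A = translate([-0.6, 7.4, 5.3]) sphere(r=8.9) → bbox [-9.5,-1.5,-3.6] .. [8.3,16.3,14.2]
B = cube([6.1, 2.7, 6.6]) → bbox [0,0,0] .. [6.1,2.7,6.6]
lo = A.lo+B.lo = [-9.5+0, -1.5+0, -3.6+0] = [-9.500,-1.500,-3.600]
hi = A.hi+B.hi = [8.3+6.1, 16.3+2.7, 14.2+6.6] = [14.400,19.000,20.800]
diag = √(23.9²+20.5²+24.4²) = √1586.82 = 39.835

min=[-9.500,-1.500,-3.600] max=[14.400,19.000,20.800] diag=39.835


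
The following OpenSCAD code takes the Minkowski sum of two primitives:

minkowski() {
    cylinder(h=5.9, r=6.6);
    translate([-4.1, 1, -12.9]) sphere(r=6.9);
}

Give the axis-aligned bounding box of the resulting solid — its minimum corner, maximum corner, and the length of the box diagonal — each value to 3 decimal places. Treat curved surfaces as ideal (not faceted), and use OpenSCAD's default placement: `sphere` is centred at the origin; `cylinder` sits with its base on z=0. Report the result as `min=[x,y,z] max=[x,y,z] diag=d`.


min=[-17.600,-12.500,-19.800] max=[9.400,14.500,-0.100] diag=42.966

A = translate([-4.1, 1, -12.9]) sphere(r=6.9) → bbox [-11,-5.9,-19.8] .. [2.8,7.9,-6]
B = cylinder(h=5.9, r=6.6) → bbox [-6.6,-6.6,0] .. [6.6,6.6,5.9]
lo = A.lo+B.lo = [-11-6.6, -5.9-6.6, -19.8+0] = [-17.600,-12.500,-19.800]
hi = A.hi+B.hi = [2.8+6.6, 7.9+6.6, -6+5.9] = [9.400,14.500,-0.100]
diag = √(27²+27²+19.7²) = √1846.09 = 42.966


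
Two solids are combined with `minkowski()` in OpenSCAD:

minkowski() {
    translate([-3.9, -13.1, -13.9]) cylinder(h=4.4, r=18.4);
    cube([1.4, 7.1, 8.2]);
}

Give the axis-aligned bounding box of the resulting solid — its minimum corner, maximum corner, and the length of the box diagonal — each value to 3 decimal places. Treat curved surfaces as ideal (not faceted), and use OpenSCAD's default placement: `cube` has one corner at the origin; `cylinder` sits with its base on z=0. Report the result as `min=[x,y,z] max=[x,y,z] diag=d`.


min=[-22.300,-31.500,-13.900] max=[15.900,12.400,-1.300] diag=59.542

A = translate([-3.9, -13.1, -13.9]) cylinder(h=4.4, r=18.4) → bbox [-22.3,-31.5,-13.9] .. [14.5,5.3,-9.5]
B = cube([1.4, 7.1, 8.2]) → bbox [0,0,0] .. [1.4,7.1,8.2]
lo = A.lo+B.lo = [-22.3+0, -31.5+0, -13.9+0] = [-22.300,-31.500,-13.900]
hi = A.hi+B.hi = [14.5+1.4, 5.3+7.1, -9.5+8.2] = [15.900,12.400,-1.300]
diag = √(38.2²+43.9²+12.6²) = √3545.21 = 59.542


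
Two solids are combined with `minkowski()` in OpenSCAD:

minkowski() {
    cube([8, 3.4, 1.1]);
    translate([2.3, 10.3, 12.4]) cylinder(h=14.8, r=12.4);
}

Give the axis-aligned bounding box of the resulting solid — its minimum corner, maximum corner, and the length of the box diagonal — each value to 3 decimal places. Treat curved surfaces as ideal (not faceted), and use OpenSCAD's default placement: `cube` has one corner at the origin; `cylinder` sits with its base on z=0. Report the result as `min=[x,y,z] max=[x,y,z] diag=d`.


min=[-10.100,-2.100,12.400] max=[22.700,26.100,28.300] diag=46.086

A = translate([2.3, 10.3, 12.4]) cylinder(h=14.8, r=12.4) → bbox [-10.1,-2.1,12.4] .. [14.7,22.7,27.2]
B = cube([8, 3.4, 1.1]) → bbox [0,0,0] .. [8,3.4,1.1]
lo = A.lo+B.lo = [-10.1+0, -2.1+0, 12.4+0] = [-10.100,-2.100,12.400]
hi = A.hi+B.hi = [14.7+8, 22.7+3.4, 27.2+1.1] = [22.700,26.100,28.300]
diag = √(32.8²+28.2²+15.9²) = √2123.89 = 46.086


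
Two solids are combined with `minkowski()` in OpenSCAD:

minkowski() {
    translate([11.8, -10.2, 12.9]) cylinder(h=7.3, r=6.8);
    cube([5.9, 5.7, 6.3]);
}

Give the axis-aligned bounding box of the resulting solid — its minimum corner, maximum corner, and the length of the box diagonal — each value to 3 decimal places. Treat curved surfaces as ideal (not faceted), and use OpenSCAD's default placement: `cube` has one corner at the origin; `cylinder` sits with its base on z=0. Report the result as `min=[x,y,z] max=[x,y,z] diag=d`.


A = translate([11.8, -10.2, 12.9]) cylinder(h=7.3, r=6.8) → bbox [5,-17,12.9] .. [18.6,-3.4,20.2]
B = cube([5.9, 5.7, 6.3]) → bbox [0,0,0] .. [5.9,5.7,6.3]
lo = A.lo+B.lo = [5+0, -17+0, 12.9+0] = [5.000,-17.000,12.900]
hi = A.hi+B.hi = [18.6+5.9, -3.4+5.7, 20.2+6.3] = [24.500,2.300,26.500]
diag = √(19.5²+19.3²+13.6²) = √937.7 = 30.622

min=[5.000,-17.000,12.900] max=[24.500,2.300,26.500] diag=30.622


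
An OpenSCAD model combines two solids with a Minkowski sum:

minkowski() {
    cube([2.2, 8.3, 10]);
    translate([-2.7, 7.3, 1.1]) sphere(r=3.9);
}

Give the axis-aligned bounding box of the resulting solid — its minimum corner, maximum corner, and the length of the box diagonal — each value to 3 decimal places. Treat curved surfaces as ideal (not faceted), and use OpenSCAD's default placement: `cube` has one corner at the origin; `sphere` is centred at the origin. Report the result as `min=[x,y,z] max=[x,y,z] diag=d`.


A = translate([-2.7, 7.3, 1.1]) sphere(r=3.9) → bbox [-6.6,3.4,-2.8] .. [1.2,11.2,5]
B = cube([2.2, 8.3, 10]) → bbox [0,0,0] .. [2.2,8.3,10]
lo = A.lo+B.lo = [-6.6+0, 3.4+0, -2.8+0] = [-6.600,3.400,-2.800]
hi = A.hi+B.hi = [1.2+2.2, 11.2+8.3, 5+10] = [3.400,19.500,15.000]
diag = √(10²+16.1²+17.8²) = √676.05 = 26.001

min=[-6.600,3.400,-2.800] max=[3.400,19.500,15.000] diag=26.001


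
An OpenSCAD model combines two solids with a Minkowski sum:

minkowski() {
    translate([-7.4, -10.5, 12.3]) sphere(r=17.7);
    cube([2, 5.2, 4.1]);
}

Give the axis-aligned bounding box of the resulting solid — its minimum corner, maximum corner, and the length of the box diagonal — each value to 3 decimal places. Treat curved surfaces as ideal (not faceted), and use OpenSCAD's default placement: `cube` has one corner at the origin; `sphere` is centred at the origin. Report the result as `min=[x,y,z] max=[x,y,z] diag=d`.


A = translate([-7.4, -10.5, 12.3]) sphere(r=17.7) → bbox [-25.1,-28.2,-5.4] .. [10.3,7.2,30]
B = cube([2, 5.2, 4.1]) → bbox [0,0,0] .. [2,5.2,4.1]
lo = A.lo+B.lo = [-25.1+0, -28.2+0, -5.4+0] = [-25.100,-28.200,-5.400]
hi = A.hi+B.hi = [10.3+2, 7.2+5.2, 30+4.1] = [12.300,12.400,34.100]
diag = √(37.4²+40.6²+39.5²) = √4607.37 = 67.878

min=[-25.100,-28.200,-5.400] max=[12.300,12.400,34.100] diag=67.878


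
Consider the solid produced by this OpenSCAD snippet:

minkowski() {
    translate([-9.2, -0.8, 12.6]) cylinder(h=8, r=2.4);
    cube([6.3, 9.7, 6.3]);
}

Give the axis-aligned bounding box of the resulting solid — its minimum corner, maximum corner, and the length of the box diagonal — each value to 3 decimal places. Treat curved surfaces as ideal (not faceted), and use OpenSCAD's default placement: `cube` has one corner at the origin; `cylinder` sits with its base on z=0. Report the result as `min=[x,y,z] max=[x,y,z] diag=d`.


A = translate([-9.2, -0.8, 12.6]) cylinder(h=8, r=2.4) → bbox [-11.6,-3.2,12.6] .. [-6.8,1.6,20.6]
B = cube([6.3, 9.7, 6.3]) → bbox [0,0,0] .. [6.3,9.7,6.3]
lo = A.lo+B.lo = [-11.6+0, -3.2+0, 12.6+0] = [-11.600,-3.200,12.600]
hi = A.hi+B.hi = [-6.8+6.3, 1.6+9.7, 20.6+6.3] = [-0.500,11.300,26.900]
diag = √(11.1²+14.5²+14.3²) = √537.95 = 23.194

min=[-11.600,-3.200,12.600] max=[-0.500,11.300,26.900] diag=23.194


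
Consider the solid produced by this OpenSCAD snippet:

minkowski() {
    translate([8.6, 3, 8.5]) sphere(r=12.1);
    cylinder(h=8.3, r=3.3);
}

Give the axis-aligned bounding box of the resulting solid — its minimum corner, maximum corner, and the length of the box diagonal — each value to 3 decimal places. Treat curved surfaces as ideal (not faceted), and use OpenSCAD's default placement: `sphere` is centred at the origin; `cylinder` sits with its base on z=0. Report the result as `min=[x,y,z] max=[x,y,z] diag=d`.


min=[-6.800,-12.400,-3.600] max=[24.000,18.400,28.900] diag=54.346

A = translate([8.6, 3, 8.5]) sphere(r=12.1) → bbox [-3.5,-9.1,-3.6] .. [20.7,15.1,20.6]
B = cylinder(h=8.3, r=3.3) → bbox [-3.3,-3.3,0] .. [3.3,3.3,8.3]
lo = A.lo+B.lo = [-3.5-3.3, -9.1-3.3, -3.6+0] = [-6.800,-12.400,-3.600]
hi = A.hi+B.hi = [20.7+3.3, 15.1+3.3, 20.6+8.3] = [24.000,18.400,28.900]
diag = √(30.8²+30.8²+32.5²) = √2953.53 = 54.346


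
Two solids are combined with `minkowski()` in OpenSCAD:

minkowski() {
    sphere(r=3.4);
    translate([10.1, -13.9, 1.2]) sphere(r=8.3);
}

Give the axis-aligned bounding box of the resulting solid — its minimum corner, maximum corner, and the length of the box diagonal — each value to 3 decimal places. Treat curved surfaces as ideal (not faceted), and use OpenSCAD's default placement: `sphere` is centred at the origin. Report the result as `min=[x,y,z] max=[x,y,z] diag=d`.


min=[-1.600,-25.600,-10.500] max=[21.800,-2.200,12.900] diag=40.530

A = translate([10.1, -13.9, 1.2]) sphere(r=8.3) → bbox [1.8,-22.2,-7.1] .. [18.4,-5.6,9.5]
B = sphere(r=3.4) → bbox [-3.4,-3.4,-3.4] .. [3.4,3.4,3.4]
lo = A.lo+B.lo = [1.8-3.4, -22.2-3.4, -7.1-3.4] = [-1.600,-25.600,-10.500]
hi = A.hi+B.hi = [18.4+3.4, -5.6+3.4, 9.5+3.4] = [21.800,-2.200,12.900]
diag = √(23.4²+23.4²+23.4²) = √1642.68 = 40.530


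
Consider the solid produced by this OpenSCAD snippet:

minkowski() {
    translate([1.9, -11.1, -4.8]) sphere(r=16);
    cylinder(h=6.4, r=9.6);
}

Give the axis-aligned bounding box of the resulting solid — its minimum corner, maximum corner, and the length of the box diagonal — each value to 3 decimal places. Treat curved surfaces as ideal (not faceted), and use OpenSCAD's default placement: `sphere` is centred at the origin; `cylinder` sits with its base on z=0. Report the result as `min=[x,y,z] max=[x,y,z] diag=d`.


A = translate([1.9, -11.1, -4.8]) sphere(r=16) → bbox [-14.1,-27.1,-20.8] .. [17.9,4.9,11.2]
B = cylinder(h=6.4, r=9.6) → bbox [-9.6,-9.6,0] .. [9.6,9.6,6.4]
lo = A.lo+B.lo = [-14.1-9.6, -27.1-9.6, -20.8+0] = [-23.700,-36.700,-20.800]
hi = A.hi+B.hi = [17.9+9.6, 4.9+9.6, 11.2+6.4] = [27.500,14.500,17.600]
diag = √(51.2²+51.2²+38.4²) = √6717.44 = 81.960

min=[-23.700,-36.700,-20.800] max=[27.500,14.500,17.600] diag=81.960


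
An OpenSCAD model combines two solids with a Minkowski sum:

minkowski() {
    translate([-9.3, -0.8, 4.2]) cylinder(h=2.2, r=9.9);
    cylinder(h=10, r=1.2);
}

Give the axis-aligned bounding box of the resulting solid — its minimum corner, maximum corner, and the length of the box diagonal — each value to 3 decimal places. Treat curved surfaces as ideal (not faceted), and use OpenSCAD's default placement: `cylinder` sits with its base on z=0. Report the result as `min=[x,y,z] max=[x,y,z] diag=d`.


min=[-20.400,-11.900,4.200] max=[1.800,10.300,16.400] diag=33.683

A = translate([-9.3, -0.8, 4.2]) cylinder(h=2.2, r=9.9) → bbox [-19.2,-10.7,4.2] .. [0.6,9.1,6.4]
B = cylinder(h=10, r=1.2) → bbox [-1.2,-1.2,0] .. [1.2,1.2,10]
lo = A.lo+B.lo = [-19.2-1.2, -10.7-1.2, 4.2+0] = [-20.400,-11.900,4.200]
hi = A.hi+B.hi = [0.6+1.2, 9.1+1.2, 6.4+10] = [1.800,10.300,16.400]
diag = √(22.2²+22.2²+12.2²) = √1134.52 = 33.683


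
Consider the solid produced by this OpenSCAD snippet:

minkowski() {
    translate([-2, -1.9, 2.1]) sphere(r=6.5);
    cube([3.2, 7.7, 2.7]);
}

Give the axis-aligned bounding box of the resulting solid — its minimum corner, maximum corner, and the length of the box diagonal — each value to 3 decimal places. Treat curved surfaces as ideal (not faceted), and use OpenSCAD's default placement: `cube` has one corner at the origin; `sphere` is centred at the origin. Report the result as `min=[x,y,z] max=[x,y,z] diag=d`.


A = translate([-2, -1.9, 2.1]) sphere(r=6.5) → bbox [-8.5,-8.4,-4.4] .. [4.5,4.6,8.6]
B = cube([3.2, 7.7, 2.7]) → bbox [0,0,0] .. [3.2,7.7,2.7]
lo = A.lo+B.lo = [-8.5+0, -8.4+0, -4.4+0] = [-8.500,-8.400,-4.400]
hi = A.hi+B.hi = [4.5+3.2, 4.6+7.7, 8.6+2.7] = [7.700,12.300,11.300]
diag = √(16.2²+20.7²+15.7²) = √937.42 = 30.617

min=[-8.500,-8.400,-4.400] max=[7.700,12.300,11.300] diag=30.617


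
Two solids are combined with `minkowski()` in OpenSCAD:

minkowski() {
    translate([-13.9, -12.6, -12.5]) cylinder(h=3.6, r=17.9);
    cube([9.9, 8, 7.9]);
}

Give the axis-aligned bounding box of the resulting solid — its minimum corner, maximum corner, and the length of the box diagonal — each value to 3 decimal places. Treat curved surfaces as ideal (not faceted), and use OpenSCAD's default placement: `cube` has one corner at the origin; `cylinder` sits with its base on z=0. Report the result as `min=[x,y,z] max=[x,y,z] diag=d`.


min=[-31.800,-30.500,-12.500] max=[13.900,13.300,-1.000] diag=64.336

A = translate([-13.9, -12.6, -12.5]) cylinder(h=3.6, r=17.9) → bbox [-31.8,-30.5,-12.5] .. [4,5.3,-8.9]
B = cube([9.9, 8, 7.9]) → bbox [0,0,0] .. [9.9,8,7.9]
lo = A.lo+B.lo = [-31.8+0, -30.5+0, -12.5+0] = [-31.800,-30.500,-12.500]
hi = A.hi+B.hi = [4+9.9, 5.3+8, -8.9+7.9] = [13.900,13.300,-1.000]
diag = √(45.7²+43.8²+11.5²) = √4139.18 = 64.336


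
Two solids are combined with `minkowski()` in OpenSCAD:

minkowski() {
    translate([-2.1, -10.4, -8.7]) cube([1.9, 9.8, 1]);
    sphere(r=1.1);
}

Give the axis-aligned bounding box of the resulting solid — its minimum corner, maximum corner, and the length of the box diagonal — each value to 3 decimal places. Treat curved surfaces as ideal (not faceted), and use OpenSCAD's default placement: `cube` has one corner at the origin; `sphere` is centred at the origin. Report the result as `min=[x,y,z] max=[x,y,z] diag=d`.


min=[-3.200,-11.500,-9.800] max=[0.900,0.500,-6.600] diag=13.079

A = translate([-2.1, -10.4, -8.7]) cube([1.9, 9.8, 1]) → bbox [-2.1,-10.4,-8.7] .. [-0.2,-0.6,-7.7]
B = sphere(r=1.1) → bbox [-1.1,-1.1,-1.1] .. [1.1,1.1,1.1]
lo = A.lo+B.lo = [-2.1-1.1, -10.4-1.1, -8.7-1.1] = [-3.200,-11.500,-9.800]
hi = A.hi+B.hi = [-0.2+1.1, -0.6+1.1, -7.7+1.1] = [0.900,0.500,-6.600]
diag = √(4.1²+12²+3.2²) = √171.05 = 13.079


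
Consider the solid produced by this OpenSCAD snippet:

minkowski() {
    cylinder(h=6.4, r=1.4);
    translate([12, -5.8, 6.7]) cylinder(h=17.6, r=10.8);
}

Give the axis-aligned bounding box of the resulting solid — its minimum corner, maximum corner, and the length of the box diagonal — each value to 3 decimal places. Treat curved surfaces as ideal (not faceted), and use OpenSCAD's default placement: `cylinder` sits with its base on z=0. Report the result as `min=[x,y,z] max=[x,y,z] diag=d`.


min=[-0.200,-18.000,6.700] max=[24.200,6.400,30.700] diag=42.032

A = translate([12, -5.8, 6.7]) cylinder(h=17.6, r=10.8) → bbox [1.2,-16.6,6.7] .. [22.8,5,24.3]
B = cylinder(h=6.4, r=1.4) → bbox [-1.4,-1.4,0] .. [1.4,1.4,6.4]
lo = A.lo+B.lo = [1.2-1.4, -16.6-1.4, 6.7+0] = [-0.200,-18.000,6.700]
hi = A.hi+B.hi = [22.8+1.4, 5+1.4, 24.3+6.4] = [24.200,6.400,30.700]
diag = √(24.4²+24.4²+24²) = √1766.72 = 42.032


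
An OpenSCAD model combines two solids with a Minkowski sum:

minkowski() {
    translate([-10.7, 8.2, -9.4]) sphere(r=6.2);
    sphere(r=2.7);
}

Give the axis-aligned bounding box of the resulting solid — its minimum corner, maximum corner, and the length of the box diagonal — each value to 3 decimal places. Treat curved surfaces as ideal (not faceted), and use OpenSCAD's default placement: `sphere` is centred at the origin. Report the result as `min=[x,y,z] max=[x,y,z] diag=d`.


min=[-19.600,-0.700,-18.300] max=[-1.800,17.100,-0.500] diag=30.831

A = translate([-10.7, 8.2, -9.4]) sphere(r=6.2) → bbox [-16.9,2,-15.6] .. [-4.5,14.4,-3.2]
B = sphere(r=2.7) → bbox [-2.7,-2.7,-2.7] .. [2.7,2.7,2.7]
lo = A.lo+B.lo = [-16.9-2.7, 2-2.7, -15.6-2.7] = [-19.600,-0.700,-18.300]
hi = A.hi+B.hi = [-4.5+2.7, 14.4+2.7, -3.2+2.7] = [-1.800,17.100,-0.500]
diag = √(17.8²+17.8²+17.8²) = √950.52 = 30.831


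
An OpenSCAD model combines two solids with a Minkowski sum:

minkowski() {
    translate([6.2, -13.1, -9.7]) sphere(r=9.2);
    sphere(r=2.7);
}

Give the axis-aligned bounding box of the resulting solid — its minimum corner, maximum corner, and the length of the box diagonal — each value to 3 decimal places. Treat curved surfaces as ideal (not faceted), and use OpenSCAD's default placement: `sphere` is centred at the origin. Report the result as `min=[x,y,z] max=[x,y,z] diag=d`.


A = translate([6.2, -13.1, -9.7]) sphere(r=9.2) → bbox [-3,-22.3,-18.9] .. [15.4,-3.9,-0.5]
B = sphere(r=2.7) → bbox [-2.7,-2.7,-2.7] .. [2.7,2.7,2.7]
lo = A.lo+B.lo = [-3-2.7, -22.3-2.7, -18.9-2.7] = [-5.700,-25.000,-21.600]
hi = A.hi+B.hi = [15.4+2.7, -3.9+2.7, -0.5+2.7] = [18.100,-1.200,2.200]
diag = √(23.8²+23.8²+23.8²) = √1699.32 = 41.223

min=[-5.700,-25.000,-21.600] max=[18.100,-1.200,2.200] diag=41.223


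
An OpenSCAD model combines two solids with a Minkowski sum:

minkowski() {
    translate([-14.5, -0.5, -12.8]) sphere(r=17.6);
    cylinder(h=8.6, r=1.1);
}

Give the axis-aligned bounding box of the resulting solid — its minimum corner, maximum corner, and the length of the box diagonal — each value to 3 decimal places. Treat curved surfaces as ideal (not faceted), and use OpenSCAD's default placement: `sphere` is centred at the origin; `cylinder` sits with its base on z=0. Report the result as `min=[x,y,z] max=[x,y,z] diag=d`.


A = translate([-14.5, -0.5, -12.8]) sphere(r=17.6) → bbox [-32.1,-18.1,-30.4] .. [3.1,17.1,4.8]
B = cylinder(h=8.6, r=1.1) → bbox [-1.1,-1.1,0] .. [1.1,1.1,8.6]
lo = A.lo+B.lo = [-32.1-1.1, -18.1-1.1, -30.4+0] = [-33.200,-19.200,-30.400]
hi = A.hi+B.hi = [3.1+1.1, 17.1+1.1, 4.8+8.6] = [4.200,18.200,13.400]
diag = √(37.4²+37.4²+43.8²) = √4715.96 = 68.673

min=[-33.200,-19.200,-30.400] max=[4.200,18.200,13.400] diag=68.673


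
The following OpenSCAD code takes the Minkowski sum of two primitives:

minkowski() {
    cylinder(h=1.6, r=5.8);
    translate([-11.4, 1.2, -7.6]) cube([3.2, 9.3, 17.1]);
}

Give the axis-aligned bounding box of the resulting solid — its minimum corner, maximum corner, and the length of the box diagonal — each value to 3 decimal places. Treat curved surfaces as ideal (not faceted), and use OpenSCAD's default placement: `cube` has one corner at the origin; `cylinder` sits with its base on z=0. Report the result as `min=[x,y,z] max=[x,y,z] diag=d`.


min=[-17.200,-4.600,-7.600] max=[-2.400,16.300,11.100] diag=31.710

A = translate([-11.4, 1.2, -7.6]) cube([3.2, 9.3, 17.1]) → bbox [-11.4,1.2,-7.6] .. [-8.2,10.5,9.5]
B = cylinder(h=1.6, r=5.8) → bbox [-5.8,-5.8,0] .. [5.8,5.8,1.6]
lo = A.lo+B.lo = [-11.4-5.8, 1.2-5.8, -7.6+0] = [-17.200,-4.600,-7.600]
hi = A.hi+B.hi = [-8.2+5.8, 10.5+5.8, 9.5+1.6] = [-2.400,16.300,11.100]
diag = √(14.8²+20.9²+18.7²) = √1005.54 = 31.710


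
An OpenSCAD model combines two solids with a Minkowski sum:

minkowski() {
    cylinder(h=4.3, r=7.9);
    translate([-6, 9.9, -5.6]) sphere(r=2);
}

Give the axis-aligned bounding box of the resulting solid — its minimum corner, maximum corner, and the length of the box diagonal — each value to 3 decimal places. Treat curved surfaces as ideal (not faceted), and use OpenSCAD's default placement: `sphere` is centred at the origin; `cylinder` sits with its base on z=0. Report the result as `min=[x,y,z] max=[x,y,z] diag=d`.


A = translate([-6, 9.9, -5.6]) sphere(r=2) → bbox [-8,7.9,-7.6] .. [-4,11.9,-3.6]
B = cylinder(h=4.3, r=7.9) → bbox [-7.9,-7.9,0] .. [7.9,7.9,4.3]
lo = A.lo+B.lo = [-8-7.9, 7.9-7.9, -7.6+0] = [-15.900,0.000,-7.600]
hi = A.hi+B.hi = [-4+7.9, 11.9+7.9, -3.6+4.3] = [3.900,19.800,0.700]
diag = √(19.8²+19.8²+8.3²) = √852.97 = 29.206

min=[-15.900,0.000,-7.600] max=[3.900,19.800,0.700] diag=29.206


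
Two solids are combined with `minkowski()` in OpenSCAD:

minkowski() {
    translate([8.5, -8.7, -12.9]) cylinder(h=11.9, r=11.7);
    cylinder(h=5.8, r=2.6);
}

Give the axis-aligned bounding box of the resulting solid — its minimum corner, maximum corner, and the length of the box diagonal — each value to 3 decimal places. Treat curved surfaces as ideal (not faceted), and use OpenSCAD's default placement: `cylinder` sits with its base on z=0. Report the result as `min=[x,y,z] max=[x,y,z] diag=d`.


min=[-5.800,-23.000,-12.900] max=[22.800,5.600,4.800] diag=44.150

A = translate([8.5, -8.7, -12.9]) cylinder(h=11.9, r=11.7) → bbox [-3.2,-20.4,-12.9] .. [20.2,3,-1]
B = cylinder(h=5.8, r=2.6) → bbox [-2.6,-2.6,0] .. [2.6,2.6,5.8]
lo = A.lo+B.lo = [-3.2-2.6, -20.4-2.6, -12.9+0] = [-5.800,-23.000,-12.900]
hi = A.hi+B.hi = [20.2+2.6, 3+2.6, -1+5.8] = [22.800,5.600,4.800]
diag = √(28.6²+28.6²+17.7²) = √1949.21 = 44.150


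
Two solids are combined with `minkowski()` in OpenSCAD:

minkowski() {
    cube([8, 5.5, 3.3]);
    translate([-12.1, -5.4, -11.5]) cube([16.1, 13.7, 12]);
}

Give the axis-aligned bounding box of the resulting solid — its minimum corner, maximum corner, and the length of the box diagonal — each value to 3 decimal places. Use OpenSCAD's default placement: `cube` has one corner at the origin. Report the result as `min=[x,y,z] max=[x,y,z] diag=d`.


min=[-12.100,-5.400,-11.500] max=[12.000,13.800,3.800] diag=34.403

A = translate([-12.1, -5.4, -11.5]) cube([16.1, 13.7, 12]) → bbox [-12.1,-5.4,-11.5] .. [4,8.3,0.5]
B = cube([8, 5.5, 3.3]) → bbox [0,0,0] .. [8,5.5,3.3]
lo = A.lo+B.lo = [-12.1+0, -5.4+0, -11.5+0] = [-12.100,-5.400,-11.500]
hi = A.hi+B.hi = [4+8, 8.3+5.5, 0.5+3.3] = [12.000,13.800,3.800]
diag = √(24.1²+19.2²+15.3²) = √1183.54 = 34.403


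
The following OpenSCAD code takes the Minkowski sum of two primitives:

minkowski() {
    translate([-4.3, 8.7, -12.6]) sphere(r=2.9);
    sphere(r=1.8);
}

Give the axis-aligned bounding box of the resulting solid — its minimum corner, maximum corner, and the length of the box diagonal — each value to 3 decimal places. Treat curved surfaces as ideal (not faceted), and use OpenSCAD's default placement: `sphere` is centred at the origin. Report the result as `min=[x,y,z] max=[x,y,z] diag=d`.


A = translate([-4.3, 8.7, -12.6]) sphere(r=2.9) → bbox [-7.2,5.8,-15.5] .. [-1.4,11.6,-9.7]
B = sphere(r=1.8) → bbox [-1.8,-1.8,-1.8] .. [1.8,1.8,1.8]
lo = A.lo+B.lo = [-7.2-1.8, 5.8-1.8, -15.5-1.8] = [-9.000,4.000,-17.300]
hi = A.hi+B.hi = [-1.4+1.8, 11.6+1.8, -9.7+1.8] = [0.400,13.400,-7.900]
diag = √(9.4²+9.4²+9.4²) = √265.08 = 16.281

min=[-9.000,4.000,-17.300] max=[0.400,13.400,-7.900] diag=16.281


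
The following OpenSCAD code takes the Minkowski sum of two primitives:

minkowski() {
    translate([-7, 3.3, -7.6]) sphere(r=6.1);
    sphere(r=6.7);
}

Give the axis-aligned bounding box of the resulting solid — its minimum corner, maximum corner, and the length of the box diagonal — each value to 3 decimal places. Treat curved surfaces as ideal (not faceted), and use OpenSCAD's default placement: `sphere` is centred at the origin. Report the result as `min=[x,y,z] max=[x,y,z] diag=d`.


A = translate([-7, 3.3, -7.6]) sphere(r=6.1) → bbox [-13.1,-2.8,-13.7] .. [-0.9,9.4,-1.5]
B = sphere(r=6.7) → bbox [-6.7,-6.7,-6.7] .. [6.7,6.7,6.7]
lo = A.lo+B.lo = [-13.1-6.7, -2.8-6.7, -13.7-6.7] = [-19.800,-9.500,-20.400]
hi = A.hi+B.hi = [-0.9+6.7, 9.4+6.7, -1.5+6.7] = [5.800,16.100,5.200]
diag = √(25.6²+25.6²+25.6²) = √1966.08 = 44.341

min=[-19.800,-9.500,-20.400] max=[5.800,16.100,5.200] diag=44.341


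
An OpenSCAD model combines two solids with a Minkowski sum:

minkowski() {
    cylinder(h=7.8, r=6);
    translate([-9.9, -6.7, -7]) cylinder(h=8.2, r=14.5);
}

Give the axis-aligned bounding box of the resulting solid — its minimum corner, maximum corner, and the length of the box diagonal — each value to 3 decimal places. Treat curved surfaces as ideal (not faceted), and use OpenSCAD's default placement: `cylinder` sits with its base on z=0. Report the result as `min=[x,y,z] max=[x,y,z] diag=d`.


A = translate([-9.9, -6.7, -7]) cylinder(h=8.2, r=14.5) → bbox [-24.4,-21.2,-7] .. [4.6,7.8,1.2]
B = cylinder(h=7.8, r=6) → bbox [-6,-6,0] .. [6,6,7.8]
lo = A.lo+B.lo = [-24.4-6, -21.2-6, -7+0] = [-30.400,-27.200,-7.000]
hi = A.hi+B.hi = [4.6+6, 7.8+6, 1.2+7.8] = [10.600,13.800,9.000]
diag = √(41²+41²+16²) = √3618 = 60.150

min=[-30.400,-27.200,-7.000] max=[10.600,13.800,9.000] diag=60.150
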